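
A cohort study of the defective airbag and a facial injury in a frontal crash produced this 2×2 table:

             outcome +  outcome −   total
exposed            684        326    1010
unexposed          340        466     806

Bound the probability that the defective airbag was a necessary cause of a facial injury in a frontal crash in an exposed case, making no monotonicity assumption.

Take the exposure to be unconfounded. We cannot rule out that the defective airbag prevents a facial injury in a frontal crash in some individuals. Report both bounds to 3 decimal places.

0.377 ≤ PN ≤ 0.854

p₁ = P(outcome | exposed) = 684/1010 = 0.67723
p₀ = P(outcome | unexposed) = 340/806 = 0.42184
Under exogeneity alone the bounds on PN are max{0,(p₁−p₀)/p₁} ≤ PN ≤ min{1,(1−p₀)/p₁}.
  lower = (p₁ − p₀)/p₁ = 0.25539 / 0.67723 ≈ 0.3771
  upper = min{1, (1 − p₀)/p₁} = 0.57816 / 0.67723 ≈ 0.8537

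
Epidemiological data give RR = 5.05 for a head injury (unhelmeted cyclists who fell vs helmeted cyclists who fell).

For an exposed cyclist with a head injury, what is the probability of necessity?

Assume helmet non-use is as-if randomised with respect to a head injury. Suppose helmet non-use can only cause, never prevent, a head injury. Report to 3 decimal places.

PN ≈ 0.802

Under exogeneity and monotonicity, PN = (RR − 1) / RR = 1 − 1/RR.
PN = (5.05 − 1) / 5.05 = 4.05 / 5.05 ≈ 0.8020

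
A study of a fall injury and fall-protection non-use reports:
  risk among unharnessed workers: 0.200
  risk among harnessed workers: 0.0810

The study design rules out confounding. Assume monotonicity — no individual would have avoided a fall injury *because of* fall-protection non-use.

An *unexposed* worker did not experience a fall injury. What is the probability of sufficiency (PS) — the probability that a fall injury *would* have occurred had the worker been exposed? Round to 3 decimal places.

PS ≈ 0.129

Let p₁ = 0.2, p₀ = 0.081.
Under exogeneity and monotonicity, PS = (p₁ − p₀) / (1 − p₀).
PS = (0.2 − 0.081) / (1 − 0.081) = 0.119 / 0.919 ≈ 0.1295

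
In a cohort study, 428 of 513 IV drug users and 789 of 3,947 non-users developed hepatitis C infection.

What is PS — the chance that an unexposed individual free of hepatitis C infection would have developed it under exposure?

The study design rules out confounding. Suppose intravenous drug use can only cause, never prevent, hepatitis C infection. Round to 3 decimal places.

PS ≈ 0.793

p₁ = P(outcome | exposed) = 428/513 = 0.83431
p₀ = P(outcome | unexposed) = 789/3947 = 0.1999
Under exogeneity and monotonicity, PS = (p₁ − p₀) / (1 − p₀).
PS = (0.83431 − 0.1999) / (1 − 0.1999) = 0.63441 / 0.8001 ≈ 0.7929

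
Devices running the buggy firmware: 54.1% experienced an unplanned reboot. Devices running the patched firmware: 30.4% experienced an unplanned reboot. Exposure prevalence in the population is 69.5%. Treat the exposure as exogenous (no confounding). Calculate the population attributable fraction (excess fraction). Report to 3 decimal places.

p₁ = 0.541, p₀ = 0.304.
Overall risk P(Y=1) = π·p₁ + (1−π)·p₀ = 0.695×0.541 + 0.305×0.304 = 0.46872.
Under exogeneity, PAF = [P(Y=1) − p₀] / P(Y=1).
PAF = (0.46872 − 0.304) / 0.46872 ≈ 0.3514

PAF ≈ 0.351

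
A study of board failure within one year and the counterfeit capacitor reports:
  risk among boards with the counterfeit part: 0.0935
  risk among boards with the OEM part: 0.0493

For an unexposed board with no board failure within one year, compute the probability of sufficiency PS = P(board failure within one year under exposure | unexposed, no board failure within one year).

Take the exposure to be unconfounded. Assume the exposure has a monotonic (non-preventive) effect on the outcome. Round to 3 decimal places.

PS ≈ 0.046

Let p₁ = 0.0935, p₀ = 0.0493.
Under exogeneity and monotonicity, PS = (p₁ − p₀) / (1 − p₀).
PS = (0.0935 − 0.0493) / (1 − 0.0493) = 0.0442 / 0.9507 ≈ 0.0465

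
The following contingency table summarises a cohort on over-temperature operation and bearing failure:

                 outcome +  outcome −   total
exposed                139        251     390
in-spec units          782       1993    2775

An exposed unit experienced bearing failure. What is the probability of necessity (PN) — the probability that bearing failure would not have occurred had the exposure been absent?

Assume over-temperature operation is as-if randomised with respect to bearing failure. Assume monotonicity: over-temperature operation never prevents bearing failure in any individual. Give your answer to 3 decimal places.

p₁ = P(outcome | exposed) = 139/390 = 0.35641
p₀ = P(outcome | unexposed) = 782/2775 = 0.2818
Under exogeneity and monotonicity, PN = (p₁ − p₀)/p₁.
PN = (0.35641 − 0.2818) / 0.35641 ≈ 0.2093

PN ≈ 0.209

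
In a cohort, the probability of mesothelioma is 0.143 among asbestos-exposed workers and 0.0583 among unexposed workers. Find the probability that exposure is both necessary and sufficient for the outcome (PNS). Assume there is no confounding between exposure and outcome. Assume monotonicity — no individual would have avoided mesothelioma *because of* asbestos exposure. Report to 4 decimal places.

Let p₁ = 0.143, p₀ = 0.0583.
Under exogeneity and monotonicity, PNS = p₁ − p₀.
PNS = 0.143 − 0.0583 = 0.0847

PNS ≈ 0.0847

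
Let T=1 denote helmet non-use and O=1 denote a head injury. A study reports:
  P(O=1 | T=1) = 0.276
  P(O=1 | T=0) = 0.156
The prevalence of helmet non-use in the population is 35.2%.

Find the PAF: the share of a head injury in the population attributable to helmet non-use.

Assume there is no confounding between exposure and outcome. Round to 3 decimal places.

Let p₁ = 0.276, p₀ = 0.156.
Overall risk P(Y=1) = π·p₁ + (1−π)·p₀ = 0.352×0.276 + 0.648×0.156 = 0.19824.
Under exogeneity, PAF = [P(Y=1) − p₀] / P(Y=1).
PAF = (0.19824 − 0.156) / 0.19824 ≈ 0.2131

PAF ≈ 0.213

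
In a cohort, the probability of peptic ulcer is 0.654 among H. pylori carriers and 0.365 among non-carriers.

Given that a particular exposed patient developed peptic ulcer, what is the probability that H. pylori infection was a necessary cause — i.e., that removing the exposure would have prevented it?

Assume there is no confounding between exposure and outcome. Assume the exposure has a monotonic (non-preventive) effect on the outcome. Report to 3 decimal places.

PN ≈ 0.442

Let p₁ = 0.654, p₀ = 0.365.
Under exogeneity and monotonicity, PN = (p₁ − p₀) / p₁.
PN = (0.654 − 0.365) / 0.654 = 0.289 / 0.654 ≈ 0.4419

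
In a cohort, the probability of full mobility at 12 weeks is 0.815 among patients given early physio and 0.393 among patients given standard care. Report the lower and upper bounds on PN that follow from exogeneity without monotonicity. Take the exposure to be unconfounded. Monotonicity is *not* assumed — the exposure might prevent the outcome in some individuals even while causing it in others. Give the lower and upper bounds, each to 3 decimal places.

0.518 ≤ PN ≤ 0.745

Let p₁ = 0.815, p₀ = 0.393.
Under exogeneity alone the bounds on PN are max{0,(p₁−p₀)/p₁} ≤ PN ≤ min{1,(1−p₀)/p₁}.
  lower = (p₁ − p₀)/p₁ = 0.422 / 0.815 ≈ 0.5178
  upper = min{1, (1 − p₀)/p₁} = 0.607 / 0.815 ≈ 0.7448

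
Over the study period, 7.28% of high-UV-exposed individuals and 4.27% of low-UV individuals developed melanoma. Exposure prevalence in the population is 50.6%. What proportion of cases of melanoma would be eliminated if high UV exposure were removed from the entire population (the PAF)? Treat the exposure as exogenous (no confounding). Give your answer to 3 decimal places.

PAF ≈ 0.263

p₁ = 0.0728, p₀ = 0.0427.
Overall risk P(Y=1) = π·p₁ + (1−π)·p₀ = 0.506×0.0728 + 0.494×0.0427 = 0.057931.
Under exogeneity, PAF = [P(Y=1) − p₀] / P(Y=1).
PAF = (0.057931 − 0.0427) / 0.057931 ≈ 0.2629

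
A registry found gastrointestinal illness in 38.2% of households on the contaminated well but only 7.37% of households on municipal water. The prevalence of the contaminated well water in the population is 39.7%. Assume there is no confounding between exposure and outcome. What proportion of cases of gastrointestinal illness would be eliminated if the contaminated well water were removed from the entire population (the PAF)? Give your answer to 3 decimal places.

PAF ≈ 0.624

p₁ = 0.382, p₀ = 0.0737.
Overall risk P(Y=1) = π·p₁ + (1−π)·p₀ = 0.397×0.382 + 0.603×0.0737 = 0.1961.
Under exogeneity, PAF = [P(Y=1) − p₀] / P(Y=1).
PAF = (0.1961 − 0.0737) / 0.1961 ≈ 0.6242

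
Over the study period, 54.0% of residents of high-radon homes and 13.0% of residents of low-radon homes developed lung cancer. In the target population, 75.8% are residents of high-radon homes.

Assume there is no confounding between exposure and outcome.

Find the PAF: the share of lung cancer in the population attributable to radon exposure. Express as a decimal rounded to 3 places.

PAF ≈ 0.705

p₁ = 0.54, p₀ = 0.13.
Overall risk P(Y=1) = π·p₁ + (1−π)·p₀ = 0.758×0.54 + 0.242×0.13 = 0.44078.
Under exogeneity, PAF = [P(Y=1) − p₀] / P(Y=1).
PAF = (0.44078 − 0.13) / 0.44078 ≈ 0.7051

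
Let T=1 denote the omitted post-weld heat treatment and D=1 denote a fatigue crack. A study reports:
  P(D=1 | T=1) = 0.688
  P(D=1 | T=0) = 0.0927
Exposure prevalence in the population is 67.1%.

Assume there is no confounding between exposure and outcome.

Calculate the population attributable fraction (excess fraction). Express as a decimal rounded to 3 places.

PAF ≈ 0.812

Let p₁ = 0.688, p₀ = 0.0927.
Overall risk P(Y=1) = π·p₁ + (1−π)·p₀ = 0.671×0.688 + 0.329×0.0927 = 0.49215.
Under exogeneity, PAF = [P(Y=1) − p₀] / P(Y=1).
PAF = (0.49215 − 0.0927) / 0.49215 ≈ 0.8116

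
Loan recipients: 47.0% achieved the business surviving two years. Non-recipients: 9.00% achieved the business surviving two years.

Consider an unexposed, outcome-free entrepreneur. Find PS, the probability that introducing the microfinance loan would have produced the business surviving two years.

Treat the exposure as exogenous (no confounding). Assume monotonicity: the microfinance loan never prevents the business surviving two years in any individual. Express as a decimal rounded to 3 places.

p₁ = 0.47, p₀ = 0.09.
Under exogeneity and monotonicity, PS = (p₁ − p₀) / (1 − p₀).
PS = (0.47 − 0.09) / (1 − 0.09) = 0.38 / 0.91 ≈ 0.4176

PS ≈ 0.418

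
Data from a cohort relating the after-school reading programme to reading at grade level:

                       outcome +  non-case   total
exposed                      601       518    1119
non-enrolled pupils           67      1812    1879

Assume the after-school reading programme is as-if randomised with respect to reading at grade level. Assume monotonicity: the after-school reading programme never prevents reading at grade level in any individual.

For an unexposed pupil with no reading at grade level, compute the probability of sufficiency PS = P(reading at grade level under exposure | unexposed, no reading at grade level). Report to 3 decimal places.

p₁ = P(outcome | exposed) = 601/1119 = 0.53709
p₀ = P(outcome | unexposed) = 67/1879 = 0.035657
Under exogeneity and monotonicity, PS = (p₁ − p₀)/(1 − p₀).
PS = (0.53709 − 0.035657) / 0.96434 ≈ 0.5200

PS ≈ 0.520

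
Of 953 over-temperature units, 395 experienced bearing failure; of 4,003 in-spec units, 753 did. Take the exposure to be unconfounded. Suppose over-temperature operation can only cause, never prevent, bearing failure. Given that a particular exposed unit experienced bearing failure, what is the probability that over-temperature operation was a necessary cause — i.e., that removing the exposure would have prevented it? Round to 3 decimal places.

PN ≈ 0.546

p₁ = P(outcome | exposed) = 395/953 = 0.41448
p₀ = P(outcome | unexposed) = 753/4003 = 0.18811
Under exogeneity and monotonicity, PN = (p₁ − p₀) / p₁.
PN = (0.41448 − 0.18811) / 0.41448 = 0.22637 / 0.41448 ≈ 0.5462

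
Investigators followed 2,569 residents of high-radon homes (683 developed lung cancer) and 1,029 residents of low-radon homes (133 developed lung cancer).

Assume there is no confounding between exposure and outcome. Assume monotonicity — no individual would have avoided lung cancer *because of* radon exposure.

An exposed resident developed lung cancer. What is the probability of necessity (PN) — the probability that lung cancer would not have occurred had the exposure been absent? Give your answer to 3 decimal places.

p₁ = P(outcome | exposed) = 683/2569 = 0.26586
p₀ = P(outcome | unexposed) = 133/1029 = 0.12925
Under exogeneity and monotonicity, PN = (p₁ − p₀) / p₁.
PN = (0.26586 − 0.12925) / 0.26586 = 0.13661 / 0.26586 ≈ 0.5138

PN ≈ 0.514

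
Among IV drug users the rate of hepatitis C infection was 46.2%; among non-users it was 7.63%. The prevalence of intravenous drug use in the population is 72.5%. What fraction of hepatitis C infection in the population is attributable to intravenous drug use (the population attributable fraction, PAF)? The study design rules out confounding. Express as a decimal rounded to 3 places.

PAF ≈ 0.786

p₁ = 0.462, p₀ = 0.0763.
Overall risk P(Y=1) = π·p₁ + (1−π)·p₀ = 0.725×0.462 + 0.275×0.0763 = 0.35593.
Under exogeneity, PAF = [P(Y=1) − p₀] / P(Y=1).
PAF = (0.35593 − 0.0763) / 0.35593 ≈ 0.7856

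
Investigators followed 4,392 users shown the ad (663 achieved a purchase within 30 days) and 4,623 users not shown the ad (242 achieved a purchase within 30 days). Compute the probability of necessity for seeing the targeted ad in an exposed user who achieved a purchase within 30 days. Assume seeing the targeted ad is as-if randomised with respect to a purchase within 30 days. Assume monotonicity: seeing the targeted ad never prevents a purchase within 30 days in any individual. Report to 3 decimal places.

PN ≈ 0.653

p₁ = P(outcome | exposed) = 663/4392 = 0.15096
p₀ = P(outcome | unexposed) = 242/4623 = 0.052347
Under exogeneity and monotonicity, PN = (p₁ − p₀) / p₁.
PN = (0.15096 − 0.052347) / 0.15096 = 0.098609 / 0.15096 ≈ 0.6532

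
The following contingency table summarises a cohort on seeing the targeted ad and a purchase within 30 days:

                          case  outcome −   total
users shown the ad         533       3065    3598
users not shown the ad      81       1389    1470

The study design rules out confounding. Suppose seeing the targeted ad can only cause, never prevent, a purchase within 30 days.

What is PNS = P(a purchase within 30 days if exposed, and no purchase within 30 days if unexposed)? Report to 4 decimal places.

PNS ≈ 0.0930

p₁ = P(outcome | exposed) = 533/3598 = 0.14814
p₀ = P(outcome | unexposed) = 81/1470 = 0.055102
Under exogeneity and monotonicity, PNS = p₁ − p₀.
PNS = 0.14814 − 0.055102 = 0.093036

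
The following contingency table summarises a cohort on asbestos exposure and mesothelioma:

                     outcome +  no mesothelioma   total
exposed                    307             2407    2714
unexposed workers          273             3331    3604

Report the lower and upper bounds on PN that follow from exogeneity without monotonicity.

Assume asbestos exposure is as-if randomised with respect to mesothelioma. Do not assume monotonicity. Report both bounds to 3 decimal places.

0.330 ≤ PN ≤ 1.000

p₁ = P(outcome | exposed) = 307/2714 = 0.11312
p₀ = P(outcome | unexposed) = 273/3604 = 0.075749
Under exogeneity alone the bounds on PN are max{0,(p₁−p₀)/p₁} ≤ PN ≤ min{1,(1−p₀)/p₁}.
  lower = (p₁ − p₀)/p₁ = 0.037368 / 0.11312 ≈ 0.3303
  upper = min{1, (1 − p₀)/p₁} = 0.92425 / 0.11312 ≈ 8.1707 → capped at 1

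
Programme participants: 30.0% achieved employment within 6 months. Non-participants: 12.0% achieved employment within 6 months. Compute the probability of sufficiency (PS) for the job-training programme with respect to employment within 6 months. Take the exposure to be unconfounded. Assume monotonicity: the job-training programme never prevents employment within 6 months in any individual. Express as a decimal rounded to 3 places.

PS ≈ 0.205

p₁ = 0.3, p₀ = 0.12.
Under exogeneity and monotonicity, PS = (p₁ − p₀) / (1 − p₀).
PS = (0.3 − 0.12) / (1 − 0.12) = 0.18 / 0.88 ≈ 0.2045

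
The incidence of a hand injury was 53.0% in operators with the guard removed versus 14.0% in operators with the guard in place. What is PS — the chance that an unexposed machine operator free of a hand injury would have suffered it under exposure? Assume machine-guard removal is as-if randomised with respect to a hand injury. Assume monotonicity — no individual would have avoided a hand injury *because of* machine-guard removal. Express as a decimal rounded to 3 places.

PS ≈ 0.453

p₁ = 0.53, p₀ = 0.14.
Under exogeneity and monotonicity, PS = (p₁ − p₀) / (1 − p₀).
PS = (0.53 − 0.14) / (1 − 0.14) = 0.39 / 0.86 ≈ 0.4535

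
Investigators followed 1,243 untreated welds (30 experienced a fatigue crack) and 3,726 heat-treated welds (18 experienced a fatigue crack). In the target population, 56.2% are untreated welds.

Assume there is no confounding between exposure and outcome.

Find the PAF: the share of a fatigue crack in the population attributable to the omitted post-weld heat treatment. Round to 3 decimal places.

PAF ≈ 0.692

p₁ = P(outcome | exposed) = 30/1243 = 0.024135
p₀ = P(outcome | unexposed) = 18/3726 = 0.0048309
Overall risk P(Y=1) = π·p₁ + (1−π)·p₀ = 0.562×0.024135 + 0.438×0.0048309 = 0.01568.
Under exogeneity, PAF = [P(Y=1) − p₀] / P(Y=1).
PAF = (0.01568 − 0.0048309) / 0.01568 ≈ 0.6919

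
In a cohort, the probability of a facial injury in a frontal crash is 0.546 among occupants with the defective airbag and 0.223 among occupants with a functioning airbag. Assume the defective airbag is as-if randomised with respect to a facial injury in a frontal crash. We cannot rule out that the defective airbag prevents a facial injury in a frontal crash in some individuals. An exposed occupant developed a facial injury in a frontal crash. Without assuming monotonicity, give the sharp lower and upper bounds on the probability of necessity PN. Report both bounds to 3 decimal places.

Let p₁ = 0.546, p₀ = 0.223.
Under exogeneity alone the bounds on PN are max{0,(p₁−p₀)/p₁} ≤ PN ≤ min{1,(1−p₀)/p₁}.
  lower = (p₁ − p₀)/p₁ = 0.323 / 0.546 ≈ 0.5916
  upper = min{1, (1 − p₀)/p₁} = 0.777 / 0.546 ≈ 1.4231 → capped at 1

0.592 ≤ PN ≤ 1.000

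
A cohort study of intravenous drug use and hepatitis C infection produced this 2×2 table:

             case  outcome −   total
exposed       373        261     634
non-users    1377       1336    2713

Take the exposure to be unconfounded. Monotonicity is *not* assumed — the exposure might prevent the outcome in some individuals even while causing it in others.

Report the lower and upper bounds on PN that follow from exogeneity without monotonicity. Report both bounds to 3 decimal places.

p₁ = P(outcome | exposed) = 373/634 = 0.58833
p₀ = P(outcome | unexposed) = 1377/2713 = 0.50756
Under exogeneity alone the bounds on PN are max{0,(p₁−p₀)/p₁} ≤ PN ≤ min{1,(1−p₀)/p₁}.
  lower = (p₁ − p₀)/p₁ = 0.080772 / 0.58833 ≈ 0.1373
  upper = min{1, (1 − p₀)/p₁} = 0.49244 / 0.58833 ≈ 0.8370

0.137 ≤ PN ≤ 0.837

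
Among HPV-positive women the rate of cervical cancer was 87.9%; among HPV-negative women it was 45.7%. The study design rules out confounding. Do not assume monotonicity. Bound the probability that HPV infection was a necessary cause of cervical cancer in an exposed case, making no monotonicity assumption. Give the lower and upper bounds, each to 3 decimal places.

p₁ = 0.879, p₀ = 0.457.
Under exogeneity alone the bounds on PN are max{0,(p₁−p₀)/p₁} ≤ PN ≤ min{1,(1−p₀)/p₁}.
  lower = (p₁ − p₀)/p₁ = 0.422 / 0.879 ≈ 0.4801
  upper = min{1, (1 − p₀)/p₁} = 0.543 / 0.879 ≈ 0.6177

0.480 ≤ PN ≤ 0.618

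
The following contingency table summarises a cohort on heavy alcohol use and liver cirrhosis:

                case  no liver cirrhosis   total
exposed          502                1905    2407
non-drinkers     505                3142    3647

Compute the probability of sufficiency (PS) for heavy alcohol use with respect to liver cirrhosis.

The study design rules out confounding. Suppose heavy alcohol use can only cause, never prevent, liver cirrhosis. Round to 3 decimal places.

p₁ = P(outcome | exposed) = 502/2407 = 0.20856
p₀ = P(outcome | unexposed) = 505/3647 = 0.13847
Under exogeneity and monotonicity, PS = (p₁ − p₀)/(1 − p₀).
PS = (0.20856 − 0.13847) / 0.86153 ≈ 0.0814

PS ≈ 0.081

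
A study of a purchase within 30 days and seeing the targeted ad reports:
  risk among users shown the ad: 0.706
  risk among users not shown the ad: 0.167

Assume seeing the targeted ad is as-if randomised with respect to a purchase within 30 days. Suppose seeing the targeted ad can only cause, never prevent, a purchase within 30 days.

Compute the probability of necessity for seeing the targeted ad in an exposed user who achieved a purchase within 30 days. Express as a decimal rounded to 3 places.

PN ≈ 0.763

Let p₁ = 0.706, p₀ = 0.167.
Under exogeneity and monotonicity, PN = (p₁ − p₀) / p₁.
PN = (0.706 − 0.167) / 0.706 = 0.539 / 0.706 ≈ 0.7635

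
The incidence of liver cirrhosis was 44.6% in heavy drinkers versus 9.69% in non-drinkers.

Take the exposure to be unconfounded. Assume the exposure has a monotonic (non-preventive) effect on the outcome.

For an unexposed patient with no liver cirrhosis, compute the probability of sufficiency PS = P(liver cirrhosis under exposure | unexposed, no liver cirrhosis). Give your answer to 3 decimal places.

p₁ = 0.446, p₀ = 0.0969.
Under exogeneity and monotonicity, PS = (p₁ − p₀) / (1 − p₀).
PS = (0.446 − 0.0969) / (1 − 0.0969) = 0.3491 / 0.9031 ≈ 0.3866

PS ≈ 0.387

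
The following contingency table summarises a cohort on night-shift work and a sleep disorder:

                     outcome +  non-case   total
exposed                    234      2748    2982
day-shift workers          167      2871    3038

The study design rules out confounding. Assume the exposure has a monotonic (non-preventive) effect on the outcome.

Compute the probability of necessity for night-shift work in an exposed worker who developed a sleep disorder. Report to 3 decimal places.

PN ≈ 0.299

p₁ = P(outcome | exposed) = 234/2982 = 0.078471
p₀ = P(outcome | unexposed) = 167/3038 = 0.05497
Under exogeneity and monotonicity, PN = (p₁ − p₀)/p₁.
PN = (0.078471 − 0.05497) / 0.078471 ≈ 0.2995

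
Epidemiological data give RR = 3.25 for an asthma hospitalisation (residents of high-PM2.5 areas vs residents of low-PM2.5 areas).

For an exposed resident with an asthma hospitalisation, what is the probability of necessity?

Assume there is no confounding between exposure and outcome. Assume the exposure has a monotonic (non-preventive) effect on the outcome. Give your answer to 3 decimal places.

PN ≈ 0.692

Under exogeneity and monotonicity, PN = (RR − 1) / RR = 1 − 1/RR.
PN = (3.25 − 1) / 3.25 = 2.25 / 3.25 ≈ 0.6923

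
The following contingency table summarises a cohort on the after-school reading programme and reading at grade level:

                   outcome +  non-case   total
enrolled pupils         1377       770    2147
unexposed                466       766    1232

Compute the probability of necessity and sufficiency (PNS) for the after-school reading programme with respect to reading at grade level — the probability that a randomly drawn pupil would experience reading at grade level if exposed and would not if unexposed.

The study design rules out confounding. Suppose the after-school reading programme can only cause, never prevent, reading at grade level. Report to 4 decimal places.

PNS ≈ 0.2631

p₁ = P(outcome | exposed) = 1377/2147 = 0.64136
p₀ = P(outcome | unexposed) = 466/1232 = 0.37825
Under exogeneity and monotonicity, PNS = p₁ − p₀.
PNS = 0.64136 − 0.37825 = 0.26311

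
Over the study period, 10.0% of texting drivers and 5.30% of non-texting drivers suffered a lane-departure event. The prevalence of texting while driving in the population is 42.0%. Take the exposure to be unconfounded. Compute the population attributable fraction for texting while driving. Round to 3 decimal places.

p₁ = 0.1, p₀ = 0.053.
Overall risk P(Y=1) = π·p₁ + (1−π)·p₀ = 0.42×0.1 + 0.58×0.053 = 0.07274.
Under exogeneity, PAF = [P(Y=1) − p₀] / P(Y=1).
PAF = (0.07274 − 0.053) / 0.07274 ≈ 0.2714

PAF ≈ 0.271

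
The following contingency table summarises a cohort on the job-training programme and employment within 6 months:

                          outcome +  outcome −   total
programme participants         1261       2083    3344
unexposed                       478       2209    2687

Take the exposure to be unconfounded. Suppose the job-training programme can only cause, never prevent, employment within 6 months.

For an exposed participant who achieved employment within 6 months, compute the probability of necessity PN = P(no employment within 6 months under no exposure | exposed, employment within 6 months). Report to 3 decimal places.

p₁ = P(outcome | exposed) = 1261/3344 = 0.37709
p₀ = P(outcome | unexposed) = 478/2687 = 0.17789
Under exogeneity and monotonicity, PN = (p₁ − p₀)/p₁.
PN = (0.37709 − 0.17789) / 0.37709 ≈ 0.5283

PN ≈ 0.528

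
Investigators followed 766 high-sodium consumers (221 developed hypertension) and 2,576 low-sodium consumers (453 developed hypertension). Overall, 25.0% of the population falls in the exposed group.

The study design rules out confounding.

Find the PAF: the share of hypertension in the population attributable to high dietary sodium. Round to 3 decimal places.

p₁ = P(outcome | exposed) = 221/766 = 0.28851
p₀ = P(outcome | unexposed) = 453/2576 = 0.17585
Overall risk P(Y=1) = π·p₁ + (1−π)·p₀ = 0.25×0.28851 + 0.75×0.17585 = 0.20402.
Under exogeneity, PAF = [P(Y=1) − p₀] / P(Y=1).
PAF = (0.20402 − 0.17585) / 0.20402 ≈ 0.1380

PAF ≈ 0.138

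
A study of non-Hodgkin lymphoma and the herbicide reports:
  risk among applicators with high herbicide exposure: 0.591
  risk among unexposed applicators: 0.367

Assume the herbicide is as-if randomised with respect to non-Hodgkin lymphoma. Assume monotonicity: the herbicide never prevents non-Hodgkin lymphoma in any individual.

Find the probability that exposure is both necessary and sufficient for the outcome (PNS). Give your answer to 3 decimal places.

PNS ≈ 0.224

Let p₁ = 0.591, p₀ = 0.367.
Under exogeneity and monotonicity, PNS = p₁ − p₀.
PNS = 0.591 − 0.367 = 0.224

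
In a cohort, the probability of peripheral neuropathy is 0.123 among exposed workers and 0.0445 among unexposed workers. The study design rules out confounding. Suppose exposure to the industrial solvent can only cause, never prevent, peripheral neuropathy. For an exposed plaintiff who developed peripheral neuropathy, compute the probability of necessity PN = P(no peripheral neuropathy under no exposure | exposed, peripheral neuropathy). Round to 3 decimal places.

Let p₁ = 0.123, p₀ = 0.0445.
Under exogeneity and monotonicity, PN = (p₁ − p₀) / p₁.
PN = (0.123 − 0.0445) / 0.123 = 0.0785 / 0.123 ≈ 0.6382

PN ≈ 0.638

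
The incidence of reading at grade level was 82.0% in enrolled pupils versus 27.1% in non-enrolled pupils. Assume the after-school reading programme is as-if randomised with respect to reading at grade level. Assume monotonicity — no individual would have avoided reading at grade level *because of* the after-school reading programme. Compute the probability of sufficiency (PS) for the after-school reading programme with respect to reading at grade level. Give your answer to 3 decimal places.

PS ≈ 0.753

p₁ = 0.82, p₀ = 0.271.
Under exogeneity and monotonicity, PS = (p₁ − p₀) / (1 − p₀).
PS = (0.82 − 0.271) / (1 − 0.271) = 0.549 / 0.729 ≈ 0.7531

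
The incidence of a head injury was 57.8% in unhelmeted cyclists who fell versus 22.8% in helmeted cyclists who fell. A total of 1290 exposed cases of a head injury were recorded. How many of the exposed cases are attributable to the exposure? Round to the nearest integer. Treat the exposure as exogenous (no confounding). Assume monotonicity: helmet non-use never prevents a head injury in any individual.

p₁ = 0.578, p₀ = 0.228.
PN = (p₁ − p₀)/p₁ = (0.578 − 0.228) / 0.578 ≈ 0.60554.
Attributable cases ≈ PN × (exposed cases) = 0.60554 × 1290 ≈ 781.14.

about 781 cases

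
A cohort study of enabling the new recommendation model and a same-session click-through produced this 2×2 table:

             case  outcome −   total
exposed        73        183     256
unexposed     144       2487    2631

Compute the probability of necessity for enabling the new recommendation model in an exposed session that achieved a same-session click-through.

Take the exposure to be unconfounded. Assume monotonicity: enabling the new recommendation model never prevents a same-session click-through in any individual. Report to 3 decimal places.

p₁ = P(outcome | exposed) = 73/256 = 0.28516
p₀ = P(outcome | unexposed) = 144/2631 = 0.054732
Under exogeneity and monotonicity, PN = (p₁ − p₀) / p₁.
PN = (0.28516 − 0.054732) / 0.28516 = 0.23042 / 0.28516 ≈ 0.8081

PN ≈ 0.808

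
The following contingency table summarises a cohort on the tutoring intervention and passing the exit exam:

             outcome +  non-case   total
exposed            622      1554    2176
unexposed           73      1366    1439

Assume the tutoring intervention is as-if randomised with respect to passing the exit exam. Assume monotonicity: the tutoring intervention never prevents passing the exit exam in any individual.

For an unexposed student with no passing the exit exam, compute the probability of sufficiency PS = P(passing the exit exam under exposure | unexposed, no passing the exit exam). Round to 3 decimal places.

PS ≈ 0.248

p₁ = P(outcome | exposed) = 622/2176 = 0.28585
p₀ = P(outcome | unexposed) = 73/1439 = 0.05073
Under exogeneity and monotonicity, PS = (p₁ − p₀) / (1 − p₀).
PS = (0.28585 − 0.05073) / (1 − 0.05073) = 0.23512 / 0.94927 ≈ 0.2477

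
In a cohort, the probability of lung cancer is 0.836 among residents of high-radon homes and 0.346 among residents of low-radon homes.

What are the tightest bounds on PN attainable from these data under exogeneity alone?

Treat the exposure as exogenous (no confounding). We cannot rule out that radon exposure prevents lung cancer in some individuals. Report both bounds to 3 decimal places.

0.586 ≤ PN ≤ 0.782

Let p₁ = 0.836, p₀ = 0.346.
Under exogeneity alone the bounds on PN are max{0,(p₁−p₀)/p₁} ≤ PN ≤ min{1,(1−p₀)/p₁}.
  lower = (p₁ − p₀)/p₁ = 0.49 / 0.836 ≈ 0.5861
  upper = min{1, (1 − p₀)/p₁} = 0.654 / 0.836 ≈ 0.7823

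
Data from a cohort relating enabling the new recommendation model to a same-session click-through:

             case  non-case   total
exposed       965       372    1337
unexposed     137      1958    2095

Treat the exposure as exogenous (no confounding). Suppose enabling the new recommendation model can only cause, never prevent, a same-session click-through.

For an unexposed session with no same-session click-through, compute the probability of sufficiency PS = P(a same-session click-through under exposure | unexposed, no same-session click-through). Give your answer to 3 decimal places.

p₁ = P(outcome | exposed) = 965/1337 = 0.72177
p₀ = P(outcome | unexposed) = 137/2095 = 0.065394
Under exogeneity and monotonicity, PS = (p₁ − p₀)/(1 − p₀).
PS = (0.72177 − 0.065394) / 0.93461 ≈ 0.7023

PS ≈ 0.702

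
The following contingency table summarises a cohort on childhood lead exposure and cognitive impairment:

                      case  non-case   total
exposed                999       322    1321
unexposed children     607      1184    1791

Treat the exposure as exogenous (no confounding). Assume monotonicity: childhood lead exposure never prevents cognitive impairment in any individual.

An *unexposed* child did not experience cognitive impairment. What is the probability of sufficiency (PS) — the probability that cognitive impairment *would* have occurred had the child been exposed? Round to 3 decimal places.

PS ≈ 0.631

p₁ = P(outcome | exposed) = 999/1321 = 0.75625
p₀ = P(outcome | unexposed) = 607/1791 = 0.33892
Under exogeneity and monotonicity, PS = (p₁ − p₀)/(1 − p₀).
PS = (0.75625 − 0.33892) / 0.66108 ≈ 0.6313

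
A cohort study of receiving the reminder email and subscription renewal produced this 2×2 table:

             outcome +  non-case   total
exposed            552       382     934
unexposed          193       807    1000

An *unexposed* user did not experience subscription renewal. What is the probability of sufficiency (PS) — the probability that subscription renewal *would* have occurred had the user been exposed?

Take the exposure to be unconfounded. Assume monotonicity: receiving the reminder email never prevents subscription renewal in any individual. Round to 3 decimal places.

PS ≈ 0.493

p₁ = P(outcome | exposed) = 552/934 = 0.59101
p₀ = P(outcome | unexposed) = 193/1000 = 0.193
Under exogeneity and monotonicity, PS = (p₁ − p₀) / (1 − p₀).
PS = (0.59101 − 0.193) / (1 − 0.193) = 0.39801 / 0.807 ≈ 0.4932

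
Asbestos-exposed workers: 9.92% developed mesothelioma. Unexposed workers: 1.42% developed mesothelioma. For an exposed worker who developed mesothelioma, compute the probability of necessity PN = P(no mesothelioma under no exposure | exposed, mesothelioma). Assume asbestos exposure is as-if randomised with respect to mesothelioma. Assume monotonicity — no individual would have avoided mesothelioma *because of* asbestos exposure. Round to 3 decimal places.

PN ≈ 0.857

p₁ = 0.0992, p₀ = 0.0142.
Under exogeneity and monotonicity, PN = (p₁ − p₀) / p₁.
PN = (0.0992 − 0.0142) / 0.0992 = 0.085 / 0.0992 ≈ 0.8569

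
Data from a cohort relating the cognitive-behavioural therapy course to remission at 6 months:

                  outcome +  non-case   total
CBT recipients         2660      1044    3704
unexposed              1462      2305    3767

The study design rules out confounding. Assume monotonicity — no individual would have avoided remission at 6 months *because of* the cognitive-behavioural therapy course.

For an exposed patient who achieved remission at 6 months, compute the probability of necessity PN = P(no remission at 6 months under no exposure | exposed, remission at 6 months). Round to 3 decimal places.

PN ≈ 0.460

p₁ = P(outcome | exposed) = 2660/3704 = 0.71814
p₀ = P(outcome | unexposed) = 1462/3767 = 0.38811
Under exogeneity and monotonicity, PN = (p₁ − p₀)/p₁.
PN = (0.71814 − 0.38811) / 0.71814 ≈ 0.4596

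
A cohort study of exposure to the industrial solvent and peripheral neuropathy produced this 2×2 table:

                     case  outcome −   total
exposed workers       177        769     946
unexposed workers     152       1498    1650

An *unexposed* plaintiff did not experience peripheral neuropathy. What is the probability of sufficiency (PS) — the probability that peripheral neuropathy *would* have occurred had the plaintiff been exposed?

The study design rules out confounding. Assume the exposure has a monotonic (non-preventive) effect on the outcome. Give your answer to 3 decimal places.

PS ≈ 0.105

p₁ = P(outcome | exposed) = 177/946 = 0.1871
p₀ = P(outcome | unexposed) = 152/1650 = 0.092121
Under exogeneity and monotonicity, PS = (p₁ − p₀)/(1 − p₀).
PS = (0.1871 − 0.092121) / 0.90788 ≈ 0.1046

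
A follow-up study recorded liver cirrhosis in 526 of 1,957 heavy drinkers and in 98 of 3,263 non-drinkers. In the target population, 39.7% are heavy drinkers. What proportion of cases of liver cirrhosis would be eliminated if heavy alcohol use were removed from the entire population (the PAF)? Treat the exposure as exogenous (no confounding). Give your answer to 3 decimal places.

PAF ≈ 0.759

p₁ = P(outcome | exposed) = 526/1957 = 0.26878
p₀ = P(outcome | unexposed) = 98/3263 = 0.030034
Overall risk P(Y=1) = π·p₁ + (1−π)·p₀ = 0.397×0.26878 + 0.603×0.030034 = 0.12482.
Under exogeneity, PAF = [P(Y=1) − p₀] / P(Y=1).
PAF = (0.12482 − 0.030034) / 0.12482 ≈ 0.7594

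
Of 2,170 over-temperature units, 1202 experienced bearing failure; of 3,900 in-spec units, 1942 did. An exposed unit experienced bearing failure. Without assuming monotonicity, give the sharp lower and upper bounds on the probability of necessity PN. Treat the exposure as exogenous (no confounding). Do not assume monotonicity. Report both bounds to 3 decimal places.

0.101 ≤ PN ≤ 0.906

p₁ = P(outcome | exposed) = 1202/2170 = 0.55392
p₀ = P(outcome | unexposed) = 1942/3900 = 0.49795
Under exogeneity alone the bounds on PN are max{0,(p₁−p₀)/p₁} ≤ PN ≤ min{1,(1−p₀)/p₁}.
  lower = (p₁ − p₀)/p₁ = 0.055968 / 0.55392 ≈ 0.1010
  upper = min{1, (1 − p₀)/p₁} = 0.50205 / 0.55392 ≈ 0.9064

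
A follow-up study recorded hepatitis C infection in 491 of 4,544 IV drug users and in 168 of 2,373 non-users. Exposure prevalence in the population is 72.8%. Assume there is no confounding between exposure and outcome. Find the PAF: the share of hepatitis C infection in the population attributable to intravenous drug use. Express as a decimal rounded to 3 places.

PAF ≈ 0.277

p₁ = P(outcome | exposed) = 491/4544 = 0.10805
p₀ = P(outcome | unexposed) = 168/2373 = 0.070796
Overall risk P(Y=1) = π·p₁ + (1−π)·p₀ = 0.728×0.10805 + 0.272×0.070796 = 0.09792.
Under exogeneity, PAF = [P(Y=1) − p₀] / P(Y=1).
PAF = (0.09792 − 0.070796) / 0.09792 ≈ 0.2770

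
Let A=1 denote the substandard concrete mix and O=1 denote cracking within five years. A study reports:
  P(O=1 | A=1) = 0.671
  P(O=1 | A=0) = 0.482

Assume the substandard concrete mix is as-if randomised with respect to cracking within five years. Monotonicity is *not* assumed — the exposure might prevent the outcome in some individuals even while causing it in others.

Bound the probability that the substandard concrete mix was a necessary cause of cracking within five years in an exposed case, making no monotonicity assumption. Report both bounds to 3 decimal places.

0.282 ≤ PN ≤ 0.772

Let p₁ = 0.671, p₀ = 0.482.
Under exogeneity alone the bounds on PN are max{0,(p₁−p₀)/p₁} ≤ PN ≤ min{1,(1−p₀)/p₁}.
  lower = (p₁ − p₀)/p₁ = 0.189 / 0.671 ≈ 0.2817
  upper = min{1, (1 − p₀)/p₁} = 0.518 / 0.671 ≈ 0.7720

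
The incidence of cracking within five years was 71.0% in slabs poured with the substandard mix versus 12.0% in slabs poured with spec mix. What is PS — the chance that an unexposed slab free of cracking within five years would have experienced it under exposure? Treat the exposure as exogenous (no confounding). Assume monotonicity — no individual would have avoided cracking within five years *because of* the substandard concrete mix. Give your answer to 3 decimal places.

p₁ = 0.71, p₀ = 0.12.
Under exogeneity and monotonicity, PS = (p₁ − p₀) / (1 − p₀).
PS = (0.71 − 0.12) / (1 − 0.12) = 0.59 / 0.88 ≈ 0.6705

PS ≈ 0.670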